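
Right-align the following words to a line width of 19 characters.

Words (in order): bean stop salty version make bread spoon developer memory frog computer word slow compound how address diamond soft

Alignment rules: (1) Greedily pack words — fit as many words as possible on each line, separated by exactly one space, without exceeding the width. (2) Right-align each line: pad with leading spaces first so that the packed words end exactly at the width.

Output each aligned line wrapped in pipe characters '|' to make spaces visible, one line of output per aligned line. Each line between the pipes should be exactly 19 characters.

Answer: |    bean stop salty|
| version make bread|
|    spoon developer|
|        memory frog|
| computer word slow|
|       compound how|
|    address diamond|
|               soft|

Derivation:
Line 1: ['bean', 'stop', 'salty'] (min_width=15, slack=4)
Line 2: ['version', 'make', 'bread'] (min_width=18, slack=1)
Line 3: ['spoon', 'developer'] (min_width=15, slack=4)
Line 4: ['memory', 'frog'] (min_width=11, slack=8)
Line 5: ['computer', 'word', 'slow'] (min_width=18, slack=1)
Line 6: ['compound', 'how'] (min_width=12, slack=7)
Line 7: ['address', 'diamond'] (min_width=15, slack=4)
Line 8: ['soft'] (min_width=4, slack=15)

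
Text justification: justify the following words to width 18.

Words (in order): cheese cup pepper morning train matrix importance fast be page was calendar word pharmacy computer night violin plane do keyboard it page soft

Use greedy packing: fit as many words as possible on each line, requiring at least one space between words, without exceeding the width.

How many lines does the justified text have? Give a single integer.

Line 1: ['cheese', 'cup', 'pepper'] (min_width=17, slack=1)
Line 2: ['morning', 'train'] (min_width=13, slack=5)
Line 3: ['matrix', 'importance'] (min_width=17, slack=1)
Line 4: ['fast', 'be', 'page', 'was'] (min_width=16, slack=2)
Line 5: ['calendar', 'word'] (min_width=13, slack=5)
Line 6: ['pharmacy', 'computer'] (min_width=17, slack=1)
Line 7: ['night', 'violin', 'plane'] (min_width=18, slack=0)
Line 8: ['do', 'keyboard', 'it'] (min_width=14, slack=4)
Line 9: ['page', 'soft'] (min_width=9, slack=9)
Total lines: 9

Answer: 9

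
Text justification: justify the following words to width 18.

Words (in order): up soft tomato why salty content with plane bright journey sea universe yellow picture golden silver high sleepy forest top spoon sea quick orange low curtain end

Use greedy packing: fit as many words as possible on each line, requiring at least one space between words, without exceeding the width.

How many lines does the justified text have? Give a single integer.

Answer: 10

Derivation:
Line 1: ['up', 'soft', 'tomato', 'why'] (min_width=18, slack=0)
Line 2: ['salty', 'content', 'with'] (min_width=18, slack=0)
Line 3: ['plane', 'bright'] (min_width=12, slack=6)
Line 4: ['journey', 'sea'] (min_width=11, slack=7)
Line 5: ['universe', 'yellow'] (min_width=15, slack=3)
Line 6: ['picture', 'golden'] (min_width=14, slack=4)
Line 7: ['silver', 'high', 'sleepy'] (min_width=18, slack=0)
Line 8: ['forest', 'top', 'spoon'] (min_width=16, slack=2)
Line 9: ['sea', 'quick', 'orange'] (min_width=16, slack=2)
Line 10: ['low', 'curtain', 'end'] (min_width=15, slack=3)
Total lines: 10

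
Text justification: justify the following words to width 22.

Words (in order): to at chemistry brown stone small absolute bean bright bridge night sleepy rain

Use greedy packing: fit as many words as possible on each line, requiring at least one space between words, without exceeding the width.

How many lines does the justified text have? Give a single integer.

Line 1: ['to', 'at', 'chemistry', 'brown'] (min_width=21, slack=1)
Line 2: ['stone', 'small', 'absolute'] (min_width=20, slack=2)
Line 3: ['bean', 'bright', 'bridge'] (min_width=18, slack=4)
Line 4: ['night', 'sleepy', 'rain'] (min_width=17, slack=5)
Total lines: 4

Answer: 4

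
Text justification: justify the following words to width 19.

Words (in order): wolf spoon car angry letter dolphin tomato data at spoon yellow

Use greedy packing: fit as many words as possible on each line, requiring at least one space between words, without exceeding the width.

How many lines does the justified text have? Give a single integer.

Answer: 4

Derivation:
Line 1: ['wolf', 'spoon', 'car'] (min_width=14, slack=5)
Line 2: ['angry', 'letter'] (min_width=12, slack=7)
Line 3: ['dolphin', 'tomato', 'data'] (min_width=19, slack=0)
Line 4: ['at', 'spoon', 'yellow'] (min_width=15, slack=4)
Total lines: 4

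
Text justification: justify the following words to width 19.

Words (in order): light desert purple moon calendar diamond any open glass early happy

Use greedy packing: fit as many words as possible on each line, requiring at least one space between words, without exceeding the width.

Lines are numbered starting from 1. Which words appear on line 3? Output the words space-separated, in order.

Answer: diamond any open

Derivation:
Line 1: ['light', 'desert', 'purple'] (min_width=19, slack=0)
Line 2: ['moon', 'calendar'] (min_width=13, slack=6)
Line 3: ['diamond', 'any', 'open'] (min_width=16, slack=3)
Line 4: ['glass', 'early', 'happy'] (min_width=17, slack=2)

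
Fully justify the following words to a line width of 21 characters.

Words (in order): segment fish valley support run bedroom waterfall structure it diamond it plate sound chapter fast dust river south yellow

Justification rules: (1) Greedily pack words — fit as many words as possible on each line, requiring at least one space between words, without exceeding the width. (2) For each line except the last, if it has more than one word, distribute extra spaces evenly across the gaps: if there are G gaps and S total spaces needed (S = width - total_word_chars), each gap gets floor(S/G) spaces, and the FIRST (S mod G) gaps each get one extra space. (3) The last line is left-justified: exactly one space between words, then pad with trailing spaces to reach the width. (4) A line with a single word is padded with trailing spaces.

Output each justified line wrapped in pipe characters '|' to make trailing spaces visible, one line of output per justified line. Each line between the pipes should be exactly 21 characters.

Line 1: ['segment', 'fish', 'valley'] (min_width=19, slack=2)
Line 2: ['support', 'run', 'bedroom'] (min_width=19, slack=2)
Line 3: ['waterfall', 'structure'] (min_width=19, slack=2)
Line 4: ['it', 'diamond', 'it', 'plate'] (min_width=19, slack=2)
Line 5: ['sound', 'chapter', 'fast'] (min_width=18, slack=3)
Line 6: ['dust', 'river', 'south'] (min_width=16, slack=5)
Line 7: ['yellow'] (min_width=6, slack=15)

Answer: |segment  fish  valley|
|support  run  bedroom|
|waterfall   structure|
|it  diamond  it plate|
|sound   chapter  fast|
|dust    river   south|
|yellow               |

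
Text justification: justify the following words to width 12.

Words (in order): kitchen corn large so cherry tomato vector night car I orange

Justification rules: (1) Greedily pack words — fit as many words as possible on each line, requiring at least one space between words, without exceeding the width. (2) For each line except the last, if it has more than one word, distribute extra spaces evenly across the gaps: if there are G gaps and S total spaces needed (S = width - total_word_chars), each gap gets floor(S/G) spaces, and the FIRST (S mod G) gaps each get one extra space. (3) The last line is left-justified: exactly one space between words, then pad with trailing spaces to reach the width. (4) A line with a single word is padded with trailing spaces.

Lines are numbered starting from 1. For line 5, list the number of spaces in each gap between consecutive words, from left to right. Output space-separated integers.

Answer: 1

Derivation:
Line 1: ['kitchen', 'corn'] (min_width=12, slack=0)
Line 2: ['large', 'so'] (min_width=8, slack=4)
Line 3: ['cherry'] (min_width=6, slack=6)
Line 4: ['tomato'] (min_width=6, slack=6)
Line 5: ['vector', 'night'] (min_width=12, slack=0)
Line 6: ['car', 'I', 'orange'] (min_width=12, slack=0)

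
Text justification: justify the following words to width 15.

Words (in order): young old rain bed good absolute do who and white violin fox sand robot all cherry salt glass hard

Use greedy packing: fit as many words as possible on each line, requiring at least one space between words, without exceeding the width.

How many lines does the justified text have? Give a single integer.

Line 1: ['young', 'old', 'rain'] (min_width=14, slack=1)
Line 2: ['bed', 'good'] (min_width=8, slack=7)
Line 3: ['absolute', 'do', 'who'] (min_width=15, slack=0)
Line 4: ['and', 'white'] (min_width=9, slack=6)
Line 5: ['violin', 'fox', 'sand'] (min_width=15, slack=0)
Line 6: ['robot', 'all'] (min_width=9, slack=6)
Line 7: ['cherry', 'salt'] (min_width=11, slack=4)
Line 8: ['glass', 'hard'] (min_width=10, slack=5)
Total lines: 8

Answer: 8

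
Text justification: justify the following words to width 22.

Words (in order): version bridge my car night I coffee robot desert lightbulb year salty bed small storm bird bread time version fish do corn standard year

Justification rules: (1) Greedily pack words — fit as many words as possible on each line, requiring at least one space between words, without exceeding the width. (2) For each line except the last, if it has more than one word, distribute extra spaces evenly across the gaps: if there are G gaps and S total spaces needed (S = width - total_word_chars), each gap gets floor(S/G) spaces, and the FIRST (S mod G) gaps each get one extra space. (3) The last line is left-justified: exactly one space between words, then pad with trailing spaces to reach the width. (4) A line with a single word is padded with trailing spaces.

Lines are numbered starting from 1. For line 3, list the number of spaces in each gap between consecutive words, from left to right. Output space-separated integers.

Line 1: ['version', 'bridge', 'my', 'car'] (min_width=21, slack=1)
Line 2: ['night', 'I', 'coffee', 'robot'] (min_width=20, slack=2)
Line 3: ['desert', 'lightbulb', 'year'] (min_width=21, slack=1)
Line 4: ['salty', 'bed', 'small', 'storm'] (min_width=21, slack=1)
Line 5: ['bird', 'bread', 'time'] (min_width=15, slack=7)
Line 6: ['version', 'fish', 'do', 'corn'] (min_width=20, slack=2)
Line 7: ['standard', 'year'] (min_width=13, slack=9)

Answer: 2 1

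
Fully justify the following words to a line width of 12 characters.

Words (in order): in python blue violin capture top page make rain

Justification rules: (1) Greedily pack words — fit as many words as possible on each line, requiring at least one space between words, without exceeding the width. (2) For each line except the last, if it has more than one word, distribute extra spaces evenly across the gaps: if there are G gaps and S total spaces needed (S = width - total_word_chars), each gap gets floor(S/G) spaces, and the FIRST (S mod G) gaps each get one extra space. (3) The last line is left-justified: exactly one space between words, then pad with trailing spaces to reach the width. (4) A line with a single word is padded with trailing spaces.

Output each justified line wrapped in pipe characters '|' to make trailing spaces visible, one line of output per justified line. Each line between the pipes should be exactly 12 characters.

Line 1: ['in', 'python'] (min_width=9, slack=3)
Line 2: ['blue', 'violin'] (min_width=11, slack=1)
Line 3: ['capture', 'top'] (min_width=11, slack=1)
Line 4: ['page', 'make'] (min_width=9, slack=3)
Line 5: ['rain'] (min_width=4, slack=8)

Answer: |in    python|
|blue  violin|
|capture  top|
|page    make|
|rain        |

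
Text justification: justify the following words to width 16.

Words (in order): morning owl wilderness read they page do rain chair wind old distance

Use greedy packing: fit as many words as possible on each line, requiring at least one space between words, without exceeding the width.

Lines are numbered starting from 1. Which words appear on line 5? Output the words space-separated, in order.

Line 1: ['morning', 'owl'] (min_width=11, slack=5)
Line 2: ['wilderness', 'read'] (min_width=15, slack=1)
Line 3: ['they', 'page', 'do'] (min_width=12, slack=4)
Line 4: ['rain', 'chair', 'wind'] (min_width=15, slack=1)
Line 5: ['old', 'distance'] (min_width=12, slack=4)

Answer: old distance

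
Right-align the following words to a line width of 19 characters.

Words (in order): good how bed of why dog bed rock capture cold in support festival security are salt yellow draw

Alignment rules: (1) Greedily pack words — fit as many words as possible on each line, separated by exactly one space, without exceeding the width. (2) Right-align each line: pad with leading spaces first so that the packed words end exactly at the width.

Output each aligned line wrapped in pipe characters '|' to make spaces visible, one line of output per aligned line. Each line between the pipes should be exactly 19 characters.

Answer: |good how bed of why|
|       dog bed rock|
|    capture cold in|
|   support festival|
|  security are salt|
|        yellow draw|

Derivation:
Line 1: ['good', 'how', 'bed', 'of', 'why'] (min_width=19, slack=0)
Line 2: ['dog', 'bed', 'rock'] (min_width=12, slack=7)
Line 3: ['capture', 'cold', 'in'] (min_width=15, slack=4)
Line 4: ['support', 'festival'] (min_width=16, slack=3)
Line 5: ['security', 'are', 'salt'] (min_width=17, slack=2)
Line 6: ['yellow', 'draw'] (min_width=11, slack=8)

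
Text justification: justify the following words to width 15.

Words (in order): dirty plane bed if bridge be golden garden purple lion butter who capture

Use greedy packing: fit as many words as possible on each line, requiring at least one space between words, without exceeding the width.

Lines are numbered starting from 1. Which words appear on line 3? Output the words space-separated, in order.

Line 1: ['dirty', 'plane', 'bed'] (min_width=15, slack=0)
Line 2: ['if', 'bridge', 'be'] (min_width=12, slack=3)
Line 3: ['golden', 'garden'] (min_width=13, slack=2)
Line 4: ['purple', 'lion'] (min_width=11, slack=4)
Line 5: ['butter', 'who'] (min_width=10, slack=5)
Line 6: ['capture'] (min_width=7, slack=8)

Answer: golden garden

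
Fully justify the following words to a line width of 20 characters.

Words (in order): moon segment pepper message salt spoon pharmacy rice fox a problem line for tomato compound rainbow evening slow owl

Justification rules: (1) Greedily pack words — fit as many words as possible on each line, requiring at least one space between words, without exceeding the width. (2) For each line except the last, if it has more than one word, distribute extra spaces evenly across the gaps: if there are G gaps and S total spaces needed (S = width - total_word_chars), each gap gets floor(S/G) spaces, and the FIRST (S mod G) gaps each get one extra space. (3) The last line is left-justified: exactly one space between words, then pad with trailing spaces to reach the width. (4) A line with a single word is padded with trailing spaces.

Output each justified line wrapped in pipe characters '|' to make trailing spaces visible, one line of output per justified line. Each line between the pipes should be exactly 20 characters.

Answer: |moon  segment pepper|
|message  salt  spoon|
|pharmacy  rice fox a|
|problem   line   for|
|tomato      compound|
|rainbow evening slow|
|owl                 |

Derivation:
Line 1: ['moon', 'segment', 'pepper'] (min_width=19, slack=1)
Line 2: ['message', 'salt', 'spoon'] (min_width=18, slack=2)
Line 3: ['pharmacy', 'rice', 'fox', 'a'] (min_width=19, slack=1)
Line 4: ['problem', 'line', 'for'] (min_width=16, slack=4)
Line 5: ['tomato', 'compound'] (min_width=15, slack=5)
Line 6: ['rainbow', 'evening', 'slow'] (min_width=20, slack=0)
Line 7: ['owl'] (min_width=3, slack=17)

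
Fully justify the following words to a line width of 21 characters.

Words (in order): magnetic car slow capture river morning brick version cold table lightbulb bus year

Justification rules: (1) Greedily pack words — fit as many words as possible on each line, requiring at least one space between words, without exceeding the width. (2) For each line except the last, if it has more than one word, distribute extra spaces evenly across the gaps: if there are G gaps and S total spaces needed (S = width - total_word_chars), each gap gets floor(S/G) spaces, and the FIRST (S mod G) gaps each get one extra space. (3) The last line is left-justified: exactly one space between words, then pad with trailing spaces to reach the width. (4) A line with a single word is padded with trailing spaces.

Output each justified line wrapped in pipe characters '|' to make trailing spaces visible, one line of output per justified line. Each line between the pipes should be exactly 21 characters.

Answer: |magnetic   car   slow|
|capture river morning|
|brick   version  cold|
|table  lightbulb  bus|
|year                 |

Derivation:
Line 1: ['magnetic', 'car', 'slow'] (min_width=17, slack=4)
Line 2: ['capture', 'river', 'morning'] (min_width=21, slack=0)
Line 3: ['brick', 'version', 'cold'] (min_width=18, slack=3)
Line 4: ['table', 'lightbulb', 'bus'] (min_width=19, slack=2)
Line 5: ['year'] (min_width=4, slack=17)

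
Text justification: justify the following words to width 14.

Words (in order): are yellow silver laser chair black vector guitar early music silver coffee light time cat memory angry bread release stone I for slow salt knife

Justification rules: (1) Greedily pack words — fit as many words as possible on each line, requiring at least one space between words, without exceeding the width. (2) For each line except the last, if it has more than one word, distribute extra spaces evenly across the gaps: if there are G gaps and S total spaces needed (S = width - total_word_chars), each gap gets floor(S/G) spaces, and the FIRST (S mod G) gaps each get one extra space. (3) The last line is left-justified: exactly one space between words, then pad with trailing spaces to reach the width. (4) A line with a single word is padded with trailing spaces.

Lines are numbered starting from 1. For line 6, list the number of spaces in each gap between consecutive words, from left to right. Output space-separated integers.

Answer: 2

Derivation:
Line 1: ['are', 'yellow'] (min_width=10, slack=4)
Line 2: ['silver', 'laser'] (min_width=12, slack=2)
Line 3: ['chair', 'black'] (min_width=11, slack=3)
Line 4: ['vector', 'guitar'] (min_width=13, slack=1)
Line 5: ['early', 'music'] (min_width=11, slack=3)
Line 6: ['silver', 'coffee'] (min_width=13, slack=1)
Line 7: ['light', 'time', 'cat'] (min_width=14, slack=0)
Line 8: ['memory', 'angry'] (min_width=12, slack=2)
Line 9: ['bread', 'release'] (min_width=13, slack=1)
Line 10: ['stone', 'I', 'for'] (min_width=11, slack=3)
Line 11: ['slow', 'salt'] (min_width=9, slack=5)
Line 12: ['knife'] (min_width=5, slack=9)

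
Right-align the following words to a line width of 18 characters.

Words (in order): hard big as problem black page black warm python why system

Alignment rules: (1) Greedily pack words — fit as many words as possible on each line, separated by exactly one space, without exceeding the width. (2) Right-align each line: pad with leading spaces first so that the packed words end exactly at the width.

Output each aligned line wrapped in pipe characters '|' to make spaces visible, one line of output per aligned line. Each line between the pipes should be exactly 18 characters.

Answer: |       hard big as|
|problem black page|
| black warm python|
|        why system|

Derivation:
Line 1: ['hard', 'big', 'as'] (min_width=11, slack=7)
Line 2: ['problem', 'black', 'page'] (min_width=18, slack=0)
Line 3: ['black', 'warm', 'python'] (min_width=17, slack=1)
Line 4: ['why', 'system'] (min_width=10, slack=8)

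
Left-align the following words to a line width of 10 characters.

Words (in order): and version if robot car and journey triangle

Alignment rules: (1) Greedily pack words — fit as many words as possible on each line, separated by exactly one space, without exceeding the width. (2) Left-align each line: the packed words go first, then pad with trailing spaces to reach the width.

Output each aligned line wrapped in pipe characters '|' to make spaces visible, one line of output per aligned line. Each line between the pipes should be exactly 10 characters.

Answer: |and       |
|version if|
|robot car |
|and       |
|journey   |
|triangle  |

Derivation:
Line 1: ['and'] (min_width=3, slack=7)
Line 2: ['version', 'if'] (min_width=10, slack=0)
Line 3: ['robot', 'car'] (min_width=9, slack=1)
Line 4: ['and'] (min_width=3, slack=7)
Line 5: ['journey'] (min_width=7, slack=3)
Line 6: ['triangle'] (min_width=8, slack=2)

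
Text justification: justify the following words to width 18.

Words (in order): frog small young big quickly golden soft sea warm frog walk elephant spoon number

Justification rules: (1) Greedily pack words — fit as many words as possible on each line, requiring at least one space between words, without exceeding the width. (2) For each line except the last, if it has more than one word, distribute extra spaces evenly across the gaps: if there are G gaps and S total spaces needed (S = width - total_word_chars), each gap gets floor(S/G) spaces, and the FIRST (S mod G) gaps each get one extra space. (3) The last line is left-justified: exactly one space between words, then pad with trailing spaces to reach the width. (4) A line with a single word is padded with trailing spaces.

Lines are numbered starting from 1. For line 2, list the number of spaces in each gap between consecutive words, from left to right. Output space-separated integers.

Line 1: ['frog', 'small', 'young'] (min_width=16, slack=2)
Line 2: ['big', 'quickly', 'golden'] (min_width=18, slack=0)
Line 3: ['soft', 'sea', 'warm', 'frog'] (min_width=18, slack=0)
Line 4: ['walk', 'elephant'] (min_width=13, slack=5)
Line 5: ['spoon', 'number'] (min_width=12, slack=6)

Answer: 1 1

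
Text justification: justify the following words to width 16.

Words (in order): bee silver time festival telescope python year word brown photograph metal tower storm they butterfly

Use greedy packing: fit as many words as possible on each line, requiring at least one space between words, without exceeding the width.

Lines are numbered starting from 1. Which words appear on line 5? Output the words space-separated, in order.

Answer: photograph metal

Derivation:
Line 1: ['bee', 'silver', 'time'] (min_width=15, slack=1)
Line 2: ['festival'] (min_width=8, slack=8)
Line 3: ['telescope', 'python'] (min_width=16, slack=0)
Line 4: ['year', 'word', 'brown'] (min_width=15, slack=1)
Line 5: ['photograph', 'metal'] (min_width=16, slack=0)
Line 6: ['tower', 'storm', 'they'] (min_width=16, slack=0)
Line 7: ['butterfly'] (min_width=9, slack=7)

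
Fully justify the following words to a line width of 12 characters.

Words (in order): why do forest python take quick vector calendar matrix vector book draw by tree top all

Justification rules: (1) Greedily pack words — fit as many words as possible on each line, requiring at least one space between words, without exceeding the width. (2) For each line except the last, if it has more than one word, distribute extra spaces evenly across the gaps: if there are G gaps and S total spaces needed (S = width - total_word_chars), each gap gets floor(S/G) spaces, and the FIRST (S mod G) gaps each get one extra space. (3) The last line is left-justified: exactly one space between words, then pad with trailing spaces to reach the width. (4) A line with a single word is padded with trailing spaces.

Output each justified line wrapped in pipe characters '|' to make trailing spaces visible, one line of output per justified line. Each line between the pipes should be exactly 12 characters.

Answer: |why       do|
|forest      |
|python  take|
|quick vector|
|calendar    |
|matrix      |
|vector  book|
|draw by tree|
|top all     |

Derivation:
Line 1: ['why', 'do'] (min_width=6, slack=6)
Line 2: ['forest'] (min_width=6, slack=6)
Line 3: ['python', 'take'] (min_width=11, slack=1)
Line 4: ['quick', 'vector'] (min_width=12, slack=0)
Line 5: ['calendar'] (min_width=8, slack=4)
Line 6: ['matrix'] (min_width=6, slack=6)
Line 7: ['vector', 'book'] (min_width=11, slack=1)
Line 8: ['draw', 'by', 'tree'] (min_width=12, slack=0)
Line 9: ['top', 'all'] (min_width=7, slack=5)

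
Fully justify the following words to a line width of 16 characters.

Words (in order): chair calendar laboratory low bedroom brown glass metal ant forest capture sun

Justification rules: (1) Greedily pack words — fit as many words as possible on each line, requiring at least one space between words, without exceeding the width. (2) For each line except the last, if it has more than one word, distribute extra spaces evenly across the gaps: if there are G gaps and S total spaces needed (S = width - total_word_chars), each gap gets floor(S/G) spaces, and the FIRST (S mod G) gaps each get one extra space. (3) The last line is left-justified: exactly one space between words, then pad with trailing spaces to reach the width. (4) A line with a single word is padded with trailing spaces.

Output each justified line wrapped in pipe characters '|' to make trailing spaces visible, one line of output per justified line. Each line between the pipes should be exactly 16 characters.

Line 1: ['chair', 'calendar'] (min_width=14, slack=2)
Line 2: ['laboratory', 'low'] (min_width=14, slack=2)
Line 3: ['bedroom', 'brown'] (min_width=13, slack=3)
Line 4: ['glass', 'metal', 'ant'] (min_width=15, slack=1)
Line 5: ['forest', 'capture'] (min_width=14, slack=2)
Line 6: ['sun'] (min_width=3, slack=13)

Answer: |chair   calendar|
|laboratory   low|
|bedroom    brown|
|glass  metal ant|
|forest   capture|
|sun             |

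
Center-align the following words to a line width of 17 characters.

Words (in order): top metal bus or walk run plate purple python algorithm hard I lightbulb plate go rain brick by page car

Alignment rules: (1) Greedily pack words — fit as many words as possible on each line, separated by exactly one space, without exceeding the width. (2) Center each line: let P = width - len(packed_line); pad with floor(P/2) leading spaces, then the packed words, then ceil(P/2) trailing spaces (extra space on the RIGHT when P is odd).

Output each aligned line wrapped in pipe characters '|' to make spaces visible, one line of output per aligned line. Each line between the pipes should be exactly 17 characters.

Line 1: ['top', 'metal', 'bus', 'or'] (min_width=16, slack=1)
Line 2: ['walk', 'run', 'plate'] (min_width=14, slack=3)
Line 3: ['purple', 'python'] (min_width=13, slack=4)
Line 4: ['algorithm', 'hard', 'I'] (min_width=16, slack=1)
Line 5: ['lightbulb', 'plate'] (min_width=15, slack=2)
Line 6: ['go', 'rain', 'brick', 'by'] (min_width=16, slack=1)
Line 7: ['page', 'car'] (min_width=8, slack=9)

Answer: |top metal bus or |
| walk run plate  |
|  purple python  |
|algorithm hard I |
| lightbulb plate |
|go rain brick by |
|    page car     |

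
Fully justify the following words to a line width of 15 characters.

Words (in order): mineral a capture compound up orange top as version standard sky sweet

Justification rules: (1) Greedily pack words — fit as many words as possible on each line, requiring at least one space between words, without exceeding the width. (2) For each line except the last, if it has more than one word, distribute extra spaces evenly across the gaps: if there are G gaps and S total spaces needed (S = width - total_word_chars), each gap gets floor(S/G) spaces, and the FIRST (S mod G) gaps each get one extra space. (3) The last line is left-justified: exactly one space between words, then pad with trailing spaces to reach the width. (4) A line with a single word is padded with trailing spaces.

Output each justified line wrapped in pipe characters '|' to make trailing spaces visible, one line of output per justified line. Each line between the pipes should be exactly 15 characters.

Line 1: ['mineral', 'a'] (min_width=9, slack=6)
Line 2: ['capture'] (min_width=7, slack=8)
Line 3: ['compound', 'up'] (min_width=11, slack=4)
Line 4: ['orange', 'top', 'as'] (min_width=13, slack=2)
Line 5: ['version'] (min_width=7, slack=8)
Line 6: ['standard', 'sky'] (min_width=12, slack=3)
Line 7: ['sweet'] (min_width=5, slack=10)

Answer: |mineral       a|
|capture        |
|compound     up|
|orange  top  as|
|version        |
|standard    sky|
|sweet          |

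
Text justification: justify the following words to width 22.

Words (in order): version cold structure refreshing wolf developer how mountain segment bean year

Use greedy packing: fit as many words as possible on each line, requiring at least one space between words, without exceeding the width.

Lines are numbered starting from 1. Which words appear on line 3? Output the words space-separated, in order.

Answer: developer how mountain

Derivation:
Line 1: ['version', 'cold', 'structure'] (min_width=22, slack=0)
Line 2: ['refreshing', 'wolf'] (min_width=15, slack=7)
Line 3: ['developer', 'how', 'mountain'] (min_width=22, slack=0)
Line 4: ['segment', 'bean', 'year'] (min_width=17, slack=5)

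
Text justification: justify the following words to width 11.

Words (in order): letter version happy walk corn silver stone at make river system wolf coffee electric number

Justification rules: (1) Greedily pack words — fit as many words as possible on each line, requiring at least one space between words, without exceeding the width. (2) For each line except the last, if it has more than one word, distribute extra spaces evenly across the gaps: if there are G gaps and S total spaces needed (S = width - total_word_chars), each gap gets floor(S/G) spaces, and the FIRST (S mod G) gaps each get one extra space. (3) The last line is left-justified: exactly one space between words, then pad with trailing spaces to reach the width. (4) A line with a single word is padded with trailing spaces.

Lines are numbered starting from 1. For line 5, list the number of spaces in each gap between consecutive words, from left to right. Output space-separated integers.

Line 1: ['letter'] (min_width=6, slack=5)
Line 2: ['version'] (min_width=7, slack=4)
Line 3: ['happy', 'walk'] (min_width=10, slack=1)
Line 4: ['corn', 'silver'] (min_width=11, slack=0)
Line 5: ['stone', 'at'] (min_width=8, slack=3)
Line 6: ['make', 'river'] (min_width=10, slack=1)
Line 7: ['system', 'wolf'] (min_width=11, slack=0)
Line 8: ['coffee'] (min_width=6, slack=5)
Line 9: ['electric'] (min_width=8, slack=3)
Line 10: ['number'] (min_width=6, slack=5)

Answer: 4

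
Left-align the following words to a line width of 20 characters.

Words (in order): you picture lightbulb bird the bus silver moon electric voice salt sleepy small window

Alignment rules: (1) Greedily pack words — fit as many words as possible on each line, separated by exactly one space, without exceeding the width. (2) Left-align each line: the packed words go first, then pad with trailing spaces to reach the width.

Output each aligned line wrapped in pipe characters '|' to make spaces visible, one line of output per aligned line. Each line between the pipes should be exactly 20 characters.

Line 1: ['you', 'picture'] (min_width=11, slack=9)
Line 2: ['lightbulb', 'bird', 'the'] (min_width=18, slack=2)
Line 3: ['bus', 'silver', 'moon'] (min_width=15, slack=5)
Line 4: ['electric', 'voice', 'salt'] (min_width=19, slack=1)
Line 5: ['sleepy', 'small', 'window'] (min_width=19, slack=1)

Answer: |you picture         |
|lightbulb bird the  |
|bus silver moon     |
|electric voice salt |
|sleepy small window |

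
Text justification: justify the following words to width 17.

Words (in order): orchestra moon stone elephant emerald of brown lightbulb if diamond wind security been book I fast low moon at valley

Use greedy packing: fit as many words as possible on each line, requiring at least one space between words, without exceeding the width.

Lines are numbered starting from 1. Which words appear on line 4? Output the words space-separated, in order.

Answer: lightbulb if

Derivation:
Line 1: ['orchestra', 'moon'] (min_width=14, slack=3)
Line 2: ['stone', 'elephant'] (min_width=14, slack=3)
Line 3: ['emerald', 'of', 'brown'] (min_width=16, slack=1)
Line 4: ['lightbulb', 'if'] (min_width=12, slack=5)
Line 5: ['diamond', 'wind'] (min_width=12, slack=5)
Line 6: ['security', 'been'] (min_width=13, slack=4)
Line 7: ['book', 'I', 'fast', 'low'] (min_width=15, slack=2)
Line 8: ['moon', 'at', 'valley'] (min_width=14, slack=3)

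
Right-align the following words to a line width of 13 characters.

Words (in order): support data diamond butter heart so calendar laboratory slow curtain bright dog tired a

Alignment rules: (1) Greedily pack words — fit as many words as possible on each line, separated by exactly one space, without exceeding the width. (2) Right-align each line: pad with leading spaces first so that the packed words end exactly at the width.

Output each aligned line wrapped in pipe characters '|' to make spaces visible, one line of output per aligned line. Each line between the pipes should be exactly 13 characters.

Answer: | support data|
|      diamond|
| butter heart|
|  so calendar|
|   laboratory|
| slow curtain|
|   bright dog|
|      tired a|

Derivation:
Line 1: ['support', 'data'] (min_width=12, slack=1)
Line 2: ['diamond'] (min_width=7, slack=6)
Line 3: ['butter', 'heart'] (min_width=12, slack=1)
Line 4: ['so', 'calendar'] (min_width=11, slack=2)
Line 5: ['laboratory'] (min_width=10, slack=3)
Line 6: ['slow', 'curtain'] (min_width=12, slack=1)
Line 7: ['bright', 'dog'] (min_width=10, slack=3)
Line 8: ['tired', 'a'] (min_width=7, slack=6)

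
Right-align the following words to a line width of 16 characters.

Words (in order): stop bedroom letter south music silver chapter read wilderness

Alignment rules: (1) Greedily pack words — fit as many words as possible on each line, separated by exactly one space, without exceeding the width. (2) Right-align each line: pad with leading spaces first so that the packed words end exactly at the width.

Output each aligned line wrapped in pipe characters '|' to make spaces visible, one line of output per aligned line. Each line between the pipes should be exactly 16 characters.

Line 1: ['stop', 'bedroom'] (min_width=12, slack=4)
Line 2: ['letter', 'south'] (min_width=12, slack=4)
Line 3: ['music', 'silver'] (min_width=12, slack=4)
Line 4: ['chapter', 'read'] (min_width=12, slack=4)
Line 5: ['wilderness'] (min_width=10, slack=6)

Answer: |    stop bedroom|
|    letter south|
|    music silver|
|    chapter read|
|      wilderness|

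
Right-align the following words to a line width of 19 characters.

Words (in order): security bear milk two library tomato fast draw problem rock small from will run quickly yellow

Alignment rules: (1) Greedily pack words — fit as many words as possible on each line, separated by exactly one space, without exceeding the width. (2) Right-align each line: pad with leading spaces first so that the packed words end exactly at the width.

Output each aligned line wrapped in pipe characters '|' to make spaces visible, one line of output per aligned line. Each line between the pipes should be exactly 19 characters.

Answer: | security bear milk|
| two library tomato|
|  fast draw problem|
|    rock small from|
|   will run quickly|
|             yellow|

Derivation:
Line 1: ['security', 'bear', 'milk'] (min_width=18, slack=1)
Line 2: ['two', 'library', 'tomato'] (min_width=18, slack=1)
Line 3: ['fast', 'draw', 'problem'] (min_width=17, slack=2)
Line 4: ['rock', 'small', 'from'] (min_width=15, slack=4)
Line 5: ['will', 'run', 'quickly'] (min_width=16, slack=3)
Line 6: ['yellow'] (min_width=6, slack=13)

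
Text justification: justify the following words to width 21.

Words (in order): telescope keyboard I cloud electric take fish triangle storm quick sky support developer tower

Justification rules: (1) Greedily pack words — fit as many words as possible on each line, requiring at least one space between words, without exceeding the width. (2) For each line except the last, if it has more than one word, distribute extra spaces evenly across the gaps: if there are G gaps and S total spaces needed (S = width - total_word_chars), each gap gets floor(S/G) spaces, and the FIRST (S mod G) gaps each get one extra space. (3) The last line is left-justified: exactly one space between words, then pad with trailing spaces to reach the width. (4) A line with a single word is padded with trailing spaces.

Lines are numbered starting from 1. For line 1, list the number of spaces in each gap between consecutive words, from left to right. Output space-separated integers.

Answer: 2 1

Derivation:
Line 1: ['telescope', 'keyboard', 'I'] (min_width=20, slack=1)
Line 2: ['cloud', 'electric', 'take'] (min_width=19, slack=2)
Line 3: ['fish', 'triangle', 'storm'] (min_width=19, slack=2)
Line 4: ['quick', 'sky', 'support'] (min_width=17, slack=4)
Line 5: ['developer', 'tower'] (min_width=15, slack=6)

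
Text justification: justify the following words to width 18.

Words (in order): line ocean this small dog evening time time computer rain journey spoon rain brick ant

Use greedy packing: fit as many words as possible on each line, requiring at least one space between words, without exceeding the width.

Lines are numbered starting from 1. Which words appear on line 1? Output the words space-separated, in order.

Line 1: ['line', 'ocean', 'this'] (min_width=15, slack=3)
Line 2: ['small', 'dog', 'evening'] (min_width=17, slack=1)
Line 3: ['time', 'time', 'computer'] (min_width=18, slack=0)
Line 4: ['rain', 'journey', 'spoon'] (min_width=18, slack=0)
Line 5: ['rain', 'brick', 'ant'] (min_width=14, slack=4)

Answer: line ocean this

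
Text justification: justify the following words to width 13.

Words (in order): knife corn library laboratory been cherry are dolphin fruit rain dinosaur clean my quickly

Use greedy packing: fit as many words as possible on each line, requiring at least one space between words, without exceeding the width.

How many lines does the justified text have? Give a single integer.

Answer: 9

Derivation:
Line 1: ['knife', 'corn'] (min_width=10, slack=3)
Line 2: ['library'] (min_width=7, slack=6)
Line 3: ['laboratory'] (min_width=10, slack=3)
Line 4: ['been', 'cherry'] (min_width=11, slack=2)
Line 5: ['are', 'dolphin'] (min_width=11, slack=2)
Line 6: ['fruit', 'rain'] (min_width=10, slack=3)
Line 7: ['dinosaur'] (min_width=8, slack=5)
Line 8: ['clean', 'my'] (min_width=8, slack=5)
Line 9: ['quickly'] (min_width=7, slack=6)
Total lines: 9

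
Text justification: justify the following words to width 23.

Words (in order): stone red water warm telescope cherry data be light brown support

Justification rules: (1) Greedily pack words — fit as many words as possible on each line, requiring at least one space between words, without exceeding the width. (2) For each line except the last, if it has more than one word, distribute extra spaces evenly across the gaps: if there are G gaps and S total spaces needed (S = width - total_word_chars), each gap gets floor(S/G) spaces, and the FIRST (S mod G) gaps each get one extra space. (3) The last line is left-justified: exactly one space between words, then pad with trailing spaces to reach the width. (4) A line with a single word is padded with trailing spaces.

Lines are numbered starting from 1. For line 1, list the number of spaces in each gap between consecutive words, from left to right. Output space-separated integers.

Line 1: ['stone', 'red', 'water', 'warm'] (min_width=20, slack=3)
Line 2: ['telescope', 'cherry', 'data'] (min_width=21, slack=2)
Line 3: ['be', 'light', 'brown', 'support'] (min_width=22, slack=1)

Answer: 2 2 2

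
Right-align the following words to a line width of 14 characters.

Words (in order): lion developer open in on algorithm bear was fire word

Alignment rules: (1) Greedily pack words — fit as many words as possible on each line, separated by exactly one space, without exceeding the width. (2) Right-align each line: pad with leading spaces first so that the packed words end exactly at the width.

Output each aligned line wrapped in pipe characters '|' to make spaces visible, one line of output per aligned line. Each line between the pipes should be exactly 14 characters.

Answer: |lion developer|
|    open in on|
|algorithm bear|
| was fire word|

Derivation:
Line 1: ['lion', 'developer'] (min_width=14, slack=0)
Line 2: ['open', 'in', 'on'] (min_width=10, slack=4)
Line 3: ['algorithm', 'bear'] (min_width=14, slack=0)
Line 4: ['was', 'fire', 'word'] (min_width=13, slack=1)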